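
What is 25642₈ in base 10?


Positional values:
Position 0: 2 × 8^0 = 2
Position 1: 4 × 8^1 = 32
Position 2: 6 × 8^2 = 384
Position 3: 5 × 8^3 = 2560
Position 4: 2 × 8^4 = 8192
Sum = 2 + 32 + 384 + 2560 + 8192
= 11170


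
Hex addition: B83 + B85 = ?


Align and add column by column (LSB to MSB, each column mod 16 with carry):
  0B83
+ 0B85
  ----
  col 0: 3(3) + 5(5) + 0 (carry in) = 8 → 8(8), carry out 0
  col 1: 8(8) + 8(8) + 0 (carry in) = 16 → 0(0), carry out 1
  col 2: B(11) + B(11) + 1 (carry in) = 23 → 7(7), carry out 1
  col 3: 0(0) + 0(0) + 1 (carry in) = 1 → 1(1), carry out 0
Reading digits MSB→LSB: 1708
Strip leading zeros: 1708
= 0x1708


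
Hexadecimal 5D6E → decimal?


Positional values:
Position 0: E × 16^0 = 14 × 1 = 14
Position 1: 6 × 16^1 = 6 × 16 = 96
Position 2: D × 16^2 = 13 × 256 = 3328
Position 3: 5 × 16^3 = 5 × 4096 = 20480
Sum = 14 + 96 + 3328 + 20480
= 23918


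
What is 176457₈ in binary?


Each octal digit → 3 binary bits:
  1 = 001
  7 = 111
  6 = 110
  4 = 100
  5 = 101
  7 = 111
Concatenate: 001 111 110 100 101 111
= 001111110100101111


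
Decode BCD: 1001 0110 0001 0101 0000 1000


Each 4-bit group → digit:
  1001 → 9
  0110 → 6
  0001 → 1
  0101 → 5
  0000 → 0
  1000 → 8
= 961508


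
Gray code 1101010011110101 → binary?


Gray code: 1101010011110101
MSB stays the same: 1
Each subsequent bit = prev_binary XOR current_gray:
  B[1] = 1 XOR 1 = 0
  B[2] = 0 XOR 0 = 0
  B[3] = 0 XOR 1 = 1
  B[4] = 1 XOR 0 = 1
  B[5] = 1 XOR 1 = 0
  B[6] = 0 XOR 0 = 0
  B[7] = 0 XOR 0 = 0
  B[8] = 0 XOR 1 = 1
  B[9] = 1 XOR 1 = 0
  B[10] = 0 XOR 1 = 1
  B[11] = 1 XOR 1 = 0
  B[12] = 0 XOR 0 = 0
  B[13] = 0 XOR 1 = 1
  B[14] = 1 XOR 0 = 1
  B[15] = 1 XOR 1 = 0
= 1001100010100110 (39078 decimal)


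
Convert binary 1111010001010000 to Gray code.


Binary: 1111010001010000
Gray code: G = B XOR (B >> 1)
B >> 1 = 0111101000101000
1111010001010000 XOR 0111101000101000:
  1 XOR 0 = 1
  1 XOR 1 = 0
  1 XOR 1 = 0
  1 XOR 1 = 0
  0 XOR 1 = 1
  1 XOR 0 = 1
  0 XOR 1 = 1
  0 XOR 0 = 0
  0 XOR 0 = 0
  1 XOR 0 = 1
  0 XOR 1 = 1
  1 XOR 0 = 1
  0 XOR 1 = 1
  0 XOR 0 = 0
  0 XOR 0 = 0
  0 XOR 0 = 0
= 1000111001111000


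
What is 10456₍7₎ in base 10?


Positional values (base 7):
  6 × 7^0 = 6 × 1 = 6
  5 × 7^1 = 5 × 7 = 35
  4 × 7^2 = 4 × 49 = 196
  0 × 7^3 = 0 × 343 = 0
  1 × 7^4 = 1 × 2401 = 2401
Sum = 6 + 35 + 196 + 0 + 2401
= 2638


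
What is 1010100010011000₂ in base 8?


Group into 3-bit groups: 001010100010011000
  001 = 1
  010 = 2
  100 = 4
  010 = 2
  011 = 3
  000 = 0
= 0o124230


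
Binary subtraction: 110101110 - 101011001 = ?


Align and subtract column by column (LSB to MSB, borrowing when needed):
  110101110
- 101011001
  ---------
  col 0: (0 - 0 borrow-in) - 1 → borrow from next column: (0+2) - 1 = 1, borrow out 1
  col 1: (1 - 1 borrow-in) - 0 → 0 - 0 = 0, borrow out 0
  col 2: (1 - 0 borrow-in) - 0 → 1 - 0 = 1, borrow out 0
  col 3: (1 - 0 borrow-in) - 1 → 1 - 1 = 0, borrow out 0
  col 4: (0 - 0 borrow-in) - 1 → borrow from next column: (0+2) - 1 = 1, borrow out 1
  col 5: (1 - 1 borrow-in) - 0 → 0 - 0 = 0, borrow out 0
  col 6: (0 - 0 borrow-in) - 1 → borrow from next column: (0+2) - 1 = 1, borrow out 1
  col 7: (1 - 1 borrow-in) - 0 → 0 - 0 = 0, borrow out 0
  col 8: (1 - 0 borrow-in) - 1 → 1 - 1 = 0, borrow out 0
Reading bits MSB→LSB: 001010101
Strip leading zeros: 1010101
= 1010101


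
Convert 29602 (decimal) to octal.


Divide by 8 repeatedly:
29602 ÷ 8 = 3700 remainder 2
3700 ÷ 8 = 462 remainder 4
462 ÷ 8 = 57 remainder 6
57 ÷ 8 = 7 remainder 1
7 ÷ 8 = 0 remainder 7
Reading remainders bottom-up:
= 0o71642


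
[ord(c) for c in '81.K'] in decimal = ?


String: '81.K'  (4 characters)
Per-character ASCII lookup:
  '8': digits start at 48: '8' = 48 + 8 = 56
  '1': digits start at 48: '1' = 48 + 1 = 49
  '.': special character: '.' = 46
  'K': uppercase starts at 65: 'K' = 65 + 10 = 75
= 56 49 46 75


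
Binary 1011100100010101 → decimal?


Positional values:
Bit 0: 1 × 2^0 = 1
Bit 2: 1 × 2^2 = 4
Bit 4: 1 × 2^4 = 16
Bit 8: 1 × 2^8 = 256
Bit 11: 1 × 2^11 = 2048
Bit 12: 1 × 2^12 = 4096
Bit 13: 1 × 2^13 = 8192
Bit 15: 1 × 2^15 = 32768
Sum = 1 + 4 + 16 + 256 + 2048 + 4096 + 8192 + 32768
= 47381


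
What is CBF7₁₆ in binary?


Each hex digit → 4 binary bits:
  C = 1100
  B = 1011
  F = 1111
  7 = 0111
Concatenate: 1100 1011 1111 0111
= 1100101111110111


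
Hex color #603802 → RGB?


Hex: #603802
R = 60₁₆ = 96
G = 38₁₆ = 56
B = 02₁₆ = 2
= RGB(96, 56, 2)


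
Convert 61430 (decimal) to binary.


Divide by 2 repeatedly:
61430 ÷ 2 = 30715 remainder 0
30715 ÷ 2 = 15357 remainder 1
15357 ÷ 2 = 7678 remainder 1
7678 ÷ 2 = 3839 remainder 0
3839 ÷ 2 = 1919 remainder 1
1919 ÷ 2 = 959 remainder 1
959 ÷ 2 = 479 remainder 1
479 ÷ 2 = 239 remainder 1
239 ÷ 2 = 119 remainder 1
119 ÷ 2 = 59 remainder 1
59 ÷ 2 = 29 remainder 1
29 ÷ 2 = 14 remainder 1
14 ÷ 2 = 7 remainder 0
7 ÷ 2 = 3 remainder 1
3 ÷ 2 = 1 remainder 1
1 ÷ 2 = 0 remainder 1
Reading remainders bottom-up:
= 1110111111110110


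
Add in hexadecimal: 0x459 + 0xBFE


Align and add column by column (LSB to MSB, each column mod 16 with carry):
  0459
+ 0BFE
  ----
  col 0: 9(9) + E(14) + 0 (carry in) = 23 → 7(7), carry out 1
  col 1: 5(5) + F(15) + 1 (carry in) = 21 → 5(5), carry out 1
  col 2: 4(4) + B(11) + 1 (carry in) = 16 → 0(0), carry out 1
  col 3: 0(0) + 0(0) + 1 (carry in) = 1 → 1(1), carry out 0
Reading digits MSB→LSB: 1057
Strip leading zeros: 1057
= 0x1057


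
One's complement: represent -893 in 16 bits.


Original: 0000001101111101
Invert all bits:
  bit 0: 0 → 1
  bit 1: 0 → 1
  bit 2: 0 → 1
  bit 3: 0 → 1
  bit 4: 0 → 1
  bit 5: 0 → 1
  bit 6: 1 → 0
  bit 7: 1 → 0
  bit 8: 0 → 1
  bit 9: 1 → 0
  bit 10: 1 → 0
  bit 11: 1 → 0
  bit 12: 1 → 0
  bit 13: 1 → 0
  bit 14: 0 → 1
  bit 15: 1 → 0
= 1111110010000010


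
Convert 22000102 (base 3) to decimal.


Positional values (base 3):
  2 × 3^0 = 2 × 1 = 2
  0 × 3^1 = 0 × 3 = 0
  1 × 3^2 = 1 × 9 = 9
  0 × 3^3 = 0 × 27 = 0
  0 × 3^4 = 0 × 81 = 0
  0 × 3^5 = 0 × 243 = 0
  2 × 3^6 = 2 × 729 = 1458
  2 × 3^7 = 2 × 2187 = 4374
Sum = 2 + 0 + 9 + 0 + 0 + 0 + 1458 + 4374
= 5843


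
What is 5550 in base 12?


Divide by 12 repeatedly:
5550 ÷ 12 = 462 remainder 6
462 ÷ 12 = 38 remainder 6
38 ÷ 12 = 3 remainder 2
3 ÷ 12 = 0 remainder 3
Reading remainders bottom-up:
= 3266


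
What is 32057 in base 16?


Divide by 16 repeatedly:
32057 ÷ 16 = 2003 remainder 9 (9)
2003 ÷ 16 = 125 remainder 3 (3)
125 ÷ 16 = 7 remainder 13 (D)
7 ÷ 16 = 0 remainder 7 (7)
Reading remainders bottom-up:
= 0x7D39


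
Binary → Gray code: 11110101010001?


Binary: 11110101010001
Gray code: G = B XOR (B >> 1)
B >> 1 = 01111010101000
11110101010001 XOR 01111010101000:
  1 XOR 0 = 1
  1 XOR 1 = 0
  1 XOR 1 = 0
  1 XOR 1 = 0
  0 XOR 1 = 1
  1 XOR 0 = 1
  0 XOR 1 = 1
  1 XOR 0 = 1
  0 XOR 1 = 1
  1 XOR 0 = 1
  0 XOR 1 = 1
  0 XOR 0 = 0
  0 XOR 0 = 0
  1 XOR 0 = 1
= 10001111111001


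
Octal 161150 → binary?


Each octal digit → 3 binary bits:
  1 = 001
  6 = 110
  1 = 001
  1 = 001
  5 = 101
  0 = 000
Concatenate: 001 110 001 001 101 000
= 001110001001101000


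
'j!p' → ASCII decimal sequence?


String: 'j!p'  (3 characters)
Per-character ASCII lookup:
  'j': lowercase starts at 97: 'j' = 97 + 9 = 106
  '!': special character: '!' = 33
  'p': lowercase starts at 97: 'p' = 97 + 15 = 112
= 106 33 112


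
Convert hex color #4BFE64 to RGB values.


Hex: #4BFE64
R = 4B₁₆ = 75
G = FE₁₆ = 254
B = 64₁₆ = 100
= RGB(75, 254, 100)


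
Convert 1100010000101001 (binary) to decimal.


Positional values:
Bit 0: 1 × 2^0 = 1
Bit 3: 1 × 2^3 = 8
Bit 5: 1 × 2^5 = 32
Bit 10: 1 × 2^10 = 1024
Bit 14: 1 × 2^14 = 16384
Bit 15: 1 × 2^15 = 32768
Sum = 1 + 8 + 32 + 1024 + 16384 + 32768
= 50217


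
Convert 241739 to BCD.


Each digit → 4-bit binary:
  2 → 0010
  4 → 0100
  1 → 0001
  7 → 0111
  3 → 0011
  9 → 1001
= 0010 0100 0001 0111 0011 1001


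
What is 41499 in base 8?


Divide by 8 repeatedly:
41499 ÷ 8 = 5187 remainder 3
5187 ÷ 8 = 648 remainder 3
648 ÷ 8 = 81 remainder 0
81 ÷ 8 = 10 remainder 1
10 ÷ 8 = 1 remainder 2
1 ÷ 8 = 0 remainder 1
Reading remainders bottom-up:
= 0o121033


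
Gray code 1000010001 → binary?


Gray code: 1000010001
MSB stays the same: 1
Each subsequent bit = prev_binary XOR current_gray:
  B[1] = 1 XOR 0 = 1
  B[2] = 1 XOR 0 = 1
  B[3] = 1 XOR 0 = 1
  B[4] = 1 XOR 0 = 1
  B[5] = 1 XOR 1 = 0
  B[6] = 0 XOR 0 = 0
  B[7] = 0 XOR 0 = 0
  B[8] = 0 XOR 0 = 0
  B[9] = 0 XOR 1 = 1
= 1111100001 (993 decimal)


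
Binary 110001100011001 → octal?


Group into 3-bit groups: 110001100011001
  110 = 6
  001 = 1
  100 = 4
  011 = 3
  001 = 1
= 0o61431


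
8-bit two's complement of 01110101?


Original: 01110101
Step 1 - Invert all bits: 10001010
Step 2 - Add 1: 10001010 + 1
= 10001011 (represents -117)


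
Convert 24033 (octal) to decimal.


Positional values:
Position 0: 3 × 8^0 = 3
Position 1: 3 × 8^1 = 24
Position 2: 0 × 8^2 = 0
Position 3: 4 × 8^3 = 2048
Position 4: 2 × 8^4 = 8192
Sum = 3 + 24 + 0 + 2048 + 8192
= 10267


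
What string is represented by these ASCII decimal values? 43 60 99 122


Codes (decimal): 43 60 99 122
Per-code ASCII lookup:
  43  (special character) → '+'
  60  (special character) → '<'
  99  (range 97-122: lowercase, 99 - 97 = 2) → 'c'
  122  (range 97-122: lowercase, 122 - 97 = 25) → 'z'
= '+<cz'


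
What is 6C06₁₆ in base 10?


Positional values:
Position 0: 6 × 16^0 = 6 × 1 = 6
Position 1: 0 × 16^1 = 0 × 16 = 0
Position 2: C × 16^2 = 12 × 256 = 3072
Position 3: 6 × 16^3 = 6 × 4096 = 24576
Sum = 6 + 0 + 3072 + 24576
= 27654


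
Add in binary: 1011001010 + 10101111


Align and add column by column (LSB to MSB, carry propagating):
  01011001010
+ 00010101111
  -----------
  col 0: 0 + 1 + 0 (carry in) = 1 → bit 1, carry out 0
  col 1: 1 + 1 + 0 (carry in) = 2 → bit 0, carry out 1
  col 2: 0 + 1 + 1 (carry in) = 2 → bit 0, carry out 1
  col 3: 1 + 1 + 1 (carry in) = 3 → bit 1, carry out 1
  col 4: 0 + 0 + 1 (carry in) = 1 → bit 1, carry out 0
  col 5: 0 + 1 + 0 (carry in) = 1 → bit 1, carry out 0
  col 6: 1 + 0 + 0 (carry in) = 1 → bit 1, carry out 0
  col 7: 1 + 1 + 0 (carry in) = 2 → bit 0, carry out 1
  col 8: 0 + 0 + 1 (carry in) = 1 → bit 1, carry out 0
  col 9: 1 + 0 + 0 (carry in) = 1 → bit 1, carry out 0
  col 10: 0 + 0 + 0 (carry in) = 0 → bit 0, carry out 0
Reading bits MSB→LSB: 01101111001
Strip leading zeros: 1101111001
= 1101111001


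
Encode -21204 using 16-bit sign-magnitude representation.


Sign bit: 1 (negative)
Magnitude: 21204 = 101001011010100
= 1101001011010100


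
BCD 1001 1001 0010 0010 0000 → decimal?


Each 4-bit group → digit:
  1001 → 9
  1001 → 9
  0010 → 2
  0010 → 2
  0000 → 0
= 99220


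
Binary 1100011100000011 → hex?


Group into 4-bit nibbles: 1100011100000011
  1100 = C
  0111 = 7
  0000 = 0
  0011 = 3
= 0xC703


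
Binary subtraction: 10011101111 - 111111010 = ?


Align and subtract column by column (LSB to MSB, borrowing when needed):
  10011101111
- 00111111010
  -----------
  col 0: (1 - 0 borrow-in) - 0 → 1 - 0 = 1, borrow out 0
  col 1: (1 - 0 borrow-in) - 1 → 1 - 1 = 0, borrow out 0
  col 2: (1 - 0 borrow-in) - 0 → 1 - 0 = 1, borrow out 0
  col 3: (1 - 0 borrow-in) - 1 → 1 - 1 = 0, borrow out 0
  col 4: (0 - 0 borrow-in) - 1 → borrow from next column: (0+2) - 1 = 1, borrow out 1
  col 5: (1 - 1 borrow-in) - 1 → borrow from next column: (0+2) - 1 = 1, borrow out 1
  col 6: (1 - 1 borrow-in) - 1 → borrow from next column: (0+2) - 1 = 1, borrow out 1
  col 7: (1 - 1 borrow-in) - 1 → borrow from next column: (0+2) - 1 = 1, borrow out 1
  col 8: (0 - 1 borrow-in) - 1 → borrow from next column: (-1+2) - 1 = 0, borrow out 1
  col 9: (0 - 1 borrow-in) - 0 → borrow from next column: (-1+2) - 0 = 1, borrow out 1
  col 10: (1 - 1 borrow-in) - 0 → 0 - 0 = 0, borrow out 0
Reading bits MSB→LSB: 01011110101
Strip leading zeros: 1011110101
= 1011110101


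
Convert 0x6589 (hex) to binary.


Each hex digit → 4 binary bits:
  6 = 0110
  5 = 0101
  8 = 1000
  9 = 1001
Concatenate: 0110 0101 1000 1001
= 0110010110001001


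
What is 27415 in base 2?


Divide by 2 repeatedly:
27415 ÷ 2 = 13707 remainder 1
13707 ÷ 2 = 6853 remainder 1
6853 ÷ 2 = 3426 remainder 1
3426 ÷ 2 = 1713 remainder 0
1713 ÷ 2 = 856 remainder 1
856 ÷ 2 = 428 remainder 0
428 ÷ 2 = 214 remainder 0
214 ÷ 2 = 107 remainder 0
107 ÷ 2 = 53 remainder 1
53 ÷ 2 = 26 remainder 1
26 ÷ 2 = 13 remainder 0
13 ÷ 2 = 6 remainder 1
6 ÷ 2 = 3 remainder 0
3 ÷ 2 = 1 remainder 1
1 ÷ 2 = 0 remainder 1
Reading remainders bottom-up:
= 110101100010111


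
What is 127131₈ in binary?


Each octal digit → 3 binary bits:
  1 = 001
  2 = 010
  7 = 111
  1 = 001
  3 = 011
  1 = 001
Concatenate: 001 010 111 001 011 001
= 001010111001011001


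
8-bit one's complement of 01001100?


Original: 01001100
Invert all bits:
  bit 0: 0 → 1
  bit 1: 1 → 0
  bit 2: 0 → 1
  bit 3: 0 → 1
  bit 4: 1 → 0
  bit 5: 1 → 0
  bit 6: 0 → 1
  bit 7: 0 → 1
= 10110011


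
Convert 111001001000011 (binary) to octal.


Group into 3-bit groups: 111001001000011
  111 = 7
  001 = 1
  001 = 1
  000 = 0
  011 = 3
= 0o71103


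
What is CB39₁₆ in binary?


Each hex digit → 4 binary bits:
  C = 1100
  B = 1011
  3 = 0011
  9 = 1001
Concatenate: 1100 1011 0011 1001
= 1100101100111001


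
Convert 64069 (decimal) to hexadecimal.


Divide by 16 repeatedly:
64069 ÷ 16 = 4004 remainder 5 (5)
4004 ÷ 16 = 250 remainder 4 (4)
250 ÷ 16 = 15 remainder 10 (A)
15 ÷ 16 = 0 remainder 15 (F)
Reading remainders bottom-up:
= 0xFA45


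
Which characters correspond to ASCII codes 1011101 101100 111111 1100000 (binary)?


Codes (binary): 1011101 101100 111111 1100000
Per-code ASCII lookup:
  1011101 = 93  (special character) → ']'
  101100 = 44  (special character) → ','
  111111 = 63  (special character) → '?'
  1100000 = 96  (special character) → '`'
= '],?`'


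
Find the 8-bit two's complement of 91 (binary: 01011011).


Original: 01011011
Step 1 - Invert all bits: 10100100
Step 2 - Add 1: 10100100 + 1
= 10100101 (represents -91)


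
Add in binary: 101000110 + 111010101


Align and add column by column (LSB to MSB, carry propagating):
  0101000110
+ 0111010101
  ----------
  col 0: 0 + 1 + 0 (carry in) = 1 → bit 1, carry out 0
  col 1: 1 + 0 + 0 (carry in) = 1 → bit 1, carry out 0
  col 2: 1 + 1 + 0 (carry in) = 2 → bit 0, carry out 1
  col 3: 0 + 0 + 1 (carry in) = 1 → bit 1, carry out 0
  col 4: 0 + 1 + 0 (carry in) = 1 → bit 1, carry out 0
  col 5: 0 + 0 + 0 (carry in) = 0 → bit 0, carry out 0
  col 6: 1 + 1 + 0 (carry in) = 2 → bit 0, carry out 1
  col 7: 0 + 1 + 1 (carry in) = 2 → bit 0, carry out 1
  col 8: 1 + 1 + 1 (carry in) = 3 → bit 1, carry out 1
  col 9: 0 + 0 + 1 (carry in) = 1 → bit 1, carry out 0
Reading bits MSB→LSB: 1100011011
Strip leading zeros: 1100011011
= 1100011011


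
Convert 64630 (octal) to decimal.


Positional values:
Position 0: 0 × 8^0 = 0
Position 1: 3 × 8^1 = 24
Position 2: 6 × 8^2 = 384
Position 3: 4 × 8^3 = 2048
Position 4: 6 × 8^4 = 24576
Sum = 0 + 24 + 384 + 2048 + 24576
= 27032


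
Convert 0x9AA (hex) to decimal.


Positional values:
Position 0: A × 16^0 = 10 × 1 = 10
Position 1: A × 16^1 = 10 × 16 = 160
Position 2: 9 × 16^2 = 9 × 256 = 2304
Sum = 10 + 160 + 2304
= 2474


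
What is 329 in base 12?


Divide by 12 repeatedly:
329 ÷ 12 = 27 remainder 5
27 ÷ 12 = 2 remainder 3
2 ÷ 12 = 0 remainder 2
Reading remainders bottom-up:
= 235


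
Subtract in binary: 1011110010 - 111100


Align and subtract column by column (LSB to MSB, borrowing when needed):
  1011110010
- 0000111100
  ----------
  col 0: (0 - 0 borrow-in) - 0 → 0 - 0 = 0, borrow out 0
  col 1: (1 - 0 borrow-in) - 0 → 1 - 0 = 1, borrow out 0
  col 2: (0 - 0 borrow-in) - 1 → borrow from next column: (0+2) - 1 = 1, borrow out 1
  col 3: (0 - 1 borrow-in) - 1 → borrow from next column: (-1+2) - 1 = 0, borrow out 1
  col 4: (1 - 1 borrow-in) - 1 → borrow from next column: (0+2) - 1 = 1, borrow out 1
  col 5: (1 - 1 borrow-in) - 1 → borrow from next column: (0+2) - 1 = 1, borrow out 1
  col 6: (1 - 1 borrow-in) - 0 → 0 - 0 = 0, borrow out 0
  col 7: (1 - 0 borrow-in) - 0 → 1 - 0 = 1, borrow out 0
  col 8: (0 - 0 borrow-in) - 0 → 0 - 0 = 0, borrow out 0
  col 9: (1 - 0 borrow-in) - 0 → 1 - 0 = 1, borrow out 0
Reading bits MSB→LSB: 1010110110
Strip leading zeros: 1010110110
= 1010110110


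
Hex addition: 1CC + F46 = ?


Align and add column by column (LSB to MSB, each column mod 16 with carry):
  01CC
+ 0F46
  ----
  col 0: C(12) + 6(6) + 0 (carry in) = 18 → 2(2), carry out 1
  col 1: C(12) + 4(4) + 1 (carry in) = 17 → 1(1), carry out 1
  col 2: 1(1) + F(15) + 1 (carry in) = 17 → 1(1), carry out 1
  col 3: 0(0) + 0(0) + 1 (carry in) = 1 → 1(1), carry out 0
Reading digits MSB→LSB: 1112
Strip leading zeros: 1112
= 0x1112


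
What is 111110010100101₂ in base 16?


Group into 4-bit nibbles: 0111110010100101
  0111 = 7
  1100 = C
  1010 = A
  0101 = 5
= 0x7CA5


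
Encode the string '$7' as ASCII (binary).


String: '$7'  (2 characters)
Per-character ASCII lookup:
  '$': special character: '$' = 36 → 100100
  '7': digits start at 48: '7' = 48 + 7 = 55 → 110111
= 100100 110111


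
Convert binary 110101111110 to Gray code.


Binary: 110101111110
Gray code: G = B XOR (B >> 1)
B >> 1 = 011010111111
110101111110 XOR 011010111111:
  1 XOR 0 = 1
  1 XOR 1 = 0
  0 XOR 1 = 1
  1 XOR 0 = 1
  0 XOR 1 = 1
  1 XOR 0 = 1
  1 XOR 1 = 0
  1 XOR 1 = 0
  1 XOR 1 = 0
  1 XOR 1 = 0
  1 XOR 1 = 0
  0 XOR 1 = 1
= 101111000001


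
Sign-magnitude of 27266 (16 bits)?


Sign bit: 0 (positive)
Magnitude: 27266 = 110101010000010
= 0110101010000010


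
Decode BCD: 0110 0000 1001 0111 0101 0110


Each 4-bit group → digit:
  0110 → 6
  0000 → 0
  1001 → 9
  0111 → 7
  0101 → 5
  0110 → 6
= 609756


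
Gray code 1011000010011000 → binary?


Gray code: 1011000010011000
MSB stays the same: 1
Each subsequent bit = prev_binary XOR current_gray:
  B[1] = 1 XOR 0 = 1
  B[2] = 1 XOR 1 = 0
  B[3] = 0 XOR 1 = 1
  B[4] = 1 XOR 0 = 1
  B[5] = 1 XOR 0 = 1
  B[6] = 1 XOR 0 = 1
  B[7] = 1 XOR 0 = 1
  B[8] = 1 XOR 1 = 0
  B[9] = 0 XOR 0 = 0
  B[10] = 0 XOR 0 = 0
  B[11] = 0 XOR 1 = 1
  B[12] = 1 XOR 1 = 0
  B[13] = 0 XOR 0 = 0
  B[14] = 0 XOR 0 = 0
  B[15] = 0 XOR 0 = 0
= 1101111100010000 (57104 decimal)


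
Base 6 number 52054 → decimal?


Positional values (base 6):
  4 × 6^0 = 4 × 1 = 4
  5 × 6^1 = 5 × 6 = 30
  0 × 6^2 = 0 × 36 = 0
  2 × 6^3 = 2 × 216 = 432
  5 × 6^4 = 5 × 1296 = 6480
Sum = 4 + 30 + 0 + 432 + 6480
= 6946


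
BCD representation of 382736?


Each digit → 4-bit binary:
  3 → 0011
  8 → 1000
  2 → 0010
  7 → 0111
  3 → 0011
  6 → 0110
= 0011 1000 0010 0111 0011 0110


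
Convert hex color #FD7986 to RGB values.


Hex: #FD7986
R = FD₁₆ = 253
G = 79₁₆ = 121
B = 86₁₆ = 134
= RGB(253, 121, 134)


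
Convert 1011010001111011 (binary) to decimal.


Positional values:
Bit 0: 1 × 2^0 = 1
Bit 1: 1 × 2^1 = 2
Bit 3: 1 × 2^3 = 8
Bit 4: 1 × 2^4 = 16
Bit 5: 1 × 2^5 = 32
Bit 6: 1 × 2^6 = 64
Bit 10: 1 × 2^10 = 1024
Bit 12: 1 × 2^12 = 4096
Bit 13: 1 × 2^13 = 8192
Bit 15: 1 × 2^15 = 32768
Sum = 1 + 2 + 8 + 16 + 32 + 64 + 1024 + 4096 + 8192 + 32768
= 46203


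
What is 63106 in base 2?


Divide by 2 repeatedly:
63106 ÷ 2 = 31553 remainder 0
31553 ÷ 2 = 15776 remainder 1
15776 ÷ 2 = 7888 remainder 0
7888 ÷ 2 = 3944 remainder 0
3944 ÷ 2 = 1972 remainder 0
1972 ÷ 2 = 986 remainder 0
986 ÷ 2 = 493 remainder 0
493 ÷ 2 = 246 remainder 1
246 ÷ 2 = 123 remainder 0
123 ÷ 2 = 61 remainder 1
61 ÷ 2 = 30 remainder 1
30 ÷ 2 = 15 remainder 0
15 ÷ 2 = 7 remainder 1
7 ÷ 2 = 3 remainder 1
3 ÷ 2 = 1 remainder 1
1 ÷ 2 = 0 remainder 1
Reading remainders bottom-up:
= 1111011010000010


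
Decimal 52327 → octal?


Divide by 8 repeatedly:
52327 ÷ 8 = 6540 remainder 7
6540 ÷ 8 = 817 remainder 4
817 ÷ 8 = 102 remainder 1
102 ÷ 8 = 12 remainder 6
12 ÷ 8 = 1 remainder 4
1 ÷ 8 = 0 remainder 1
Reading remainders bottom-up:
= 0o146147


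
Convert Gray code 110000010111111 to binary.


Gray code: 110000010111111
MSB stays the same: 1
Each subsequent bit = prev_binary XOR current_gray:
  B[1] = 1 XOR 1 = 0
  B[2] = 0 XOR 0 = 0
  B[3] = 0 XOR 0 = 0
  B[4] = 0 XOR 0 = 0
  B[5] = 0 XOR 0 = 0
  B[6] = 0 XOR 0 = 0
  B[7] = 0 XOR 1 = 1
  B[8] = 1 XOR 0 = 1
  B[9] = 1 XOR 1 = 0
  B[10] = 0 XOR 1 = 1
  B[11] = 1 XOR 1 = 0
  B[12] = 0 XOR 1 = 1
  B[13] = 1 XOR 1 = 0
  B[14] = 0 XOR 1 = 1
= 100000011010101 (16597 decimal)


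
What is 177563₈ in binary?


Each octal digit → 3 binary bits:
  1 = 001
  7 = 111
  7 = 111
  5 = 101
  6 = 110
  3 = 011
Concatenate: 001 111 111 101 110 011
= 001111111101110011


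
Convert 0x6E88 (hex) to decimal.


Positional values:
Position 0: 8 × 16^0 = 8 × 1 = 8
Position 1: 8 × 16^1 = 8 × 16 = 128
Position 2: E × 16^2 = 14 × 256 = 3584
Position 3: 6 × 16^3 = 6 × 4096 = 24576
Sum = 8 + 128 + 3584 + 24576
= 28296


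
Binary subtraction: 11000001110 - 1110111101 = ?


Align and subtract column by column (LSB to MSB, borrowing when needed):
  11000001110
- 01110111101
  -----------
  col 0: (0 - 0 borrow-in) - 1 → borrow from next column: (0+2) - 1 = 1, borrow out 1
  col 1: (1 - 1 borrow-in) - 0 → 0 - 0 = 0, borrow out 0
  col 2: (1 - 0 borrow-in) - 1 → 1 - 1 = 0, borrow out 0
  col 3: (1 - 0 borrow-in) - 1 → 1 - 1 = 0, borrow out 0
  col 4: (0 - 0 borrow-in) - 1 → borrow from next column: (0+2) - 1 = 1, borrow out 1
  col 5: (0 - 1 borrow-in) - 1 → borrow from next column: (-1+2) - 1 = 0, borrow out 1
  col 6: (0 - 1 borrow-in) - 0 → borrow from next column: (-1+2) - 0 = 1, borrow out 1
  col 7: (0 - 1 borrow-in) - 1 → borrow from next column: (-1+2) - 1 = 0, borrow out 1
  col 8: (0 - 1 borrow-in) - 1 → borrow from next column: (-1+2) - 1 = 0, borrow out 1
  col 9: (1 - 1 borrow-in) - 1 → borrow from next column: (0+2) - 1 = 1, borrow out 1
  col 10: (1 - 1 borrow-in) - 0 → 0 - 0 = 0, borrow out 0
Reading bits MSB→LSB: 01001010001
Strip leading zeros: 1001010001
= 1001010001


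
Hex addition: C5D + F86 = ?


Align and add column by column (LSB to MSB, each column mod 16 with carry):
  0C5D
+ 0F86
  ----
  col 0: D(13) + 6(6) + 0 (carry in) = 19 → 3(3), carry out 1
  col 1: 5(5) + 8(8) + 1 (carry in) = 14 → E(14), carry out 0
  col 2: C(12) + F(15) + 0 (carry in) = 27 → B(11), carry out 1
  col 3: 0(0) + 0(0) + 1 (carry in) = 1 → 1(1), carry out 0
Reading digits MSB→LSB: 1BE3
Strip leading zeros: 1BE3
= 0x1BE3


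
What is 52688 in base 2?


Divide by 2 repeatedly:
52688 ÷ 2 = 26344 remainder 0
26344 ÷ 2 = 13172 remainder 0
13172 ÷ 2 = 6586 remainder 0
6586 ÷ 2 = 3293 remainder 0
3293 ÷ 2 = 1646 remainder 1
1646 ÷ 2 = 823 remainder 0
823 ÷ 2 = 411 remainder 1
411 ÷ 2 = 205 remainder 1
205 ÷ 2 = 102 remainder 1
102 ÷ 2 = 51 remainder 0
51 ÷ 2 = 25 remainder 1
25 ÷ 2 = 12 remainder 1
12 ÷ 2 = 6 remainder 0
6 ÷ 2 = 3 remainder 0
3 ÷ 2 = 1 remainder 1
1 ÷ 2 = 0 remainder 1
Reading remainders bottom-up:
= 1100110111010000


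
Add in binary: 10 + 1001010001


Align and add column by column (LSB to MSB, carry propagating):
  00000000010
+ 01001010001
  -----------
  col 0: 0 + 1 + 0 (carry in) = 1 → bit 1, carry out 0
  col 1: 1 + 0 + 0 (carry in) = 1 → bit 1, carry out 0
  col 2: 0 + 0 + 0 (carry in) = 0 → bit 0, carry out 0
  col 3: 0 + 0 + 0 (carry in) = 0 → bit 0, carry out 0
  col 4: 0 + 1 + 0 (carry in) = 1 → bit 1, carry out 0
  col 5: 0 + 0 + 0 (carry in) = 0 → bit 0, carry out 0
  col 6: 0 + 1 + 0 (carry in) = 1 → bit 1, carry out 0
  col 7: 0 + 0 + 0 (carry in) = 0 → bit 0, carry out 0
  col 8: 0 + 0 + 0 (carry in) = 0 → bit 0, carry out 0
  col 9: 0 + 1 + 0 (carry in) = 1 → bit 1, carry out 0
  col 10: 0 + 0 + 0 (carry in) = 0 → bit 0, carry out 0
Reading bits MSB→LSB: 01001010011
Strip leading zeros: 1001010011
= 1001010011


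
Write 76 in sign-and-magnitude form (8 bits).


Sign bit: 0 (positive)
Magnitude: 76 = 1001100
= 01001100


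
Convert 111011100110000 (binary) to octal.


Group into 3-bit groups: 111011100110000
  111 = 7
  011 = 3
  100 = 4
  110 = 6
  000 = 0
= 0o73460


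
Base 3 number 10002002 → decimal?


Positional values (base 3):
  2 × 3^0 = 2 × 1 = 2
  0 × 3^1 = 0 × 3 = 0
  0 × 3^2 = 0 × 9 = 0
  2 × 3^3 = 2 × 27 = 54
  0 × 3^4 = 0 × 81 = 0
  0 × 3^5 = 0 × 243 = 0
  0 × 3^6 = 0 × 729 = 0
  1 × 3^7 = 1 × 2187 = 2187
Sum = 2 + 0 + 0 + 54 + 0 + 0 + 0 + 2187
= 2243


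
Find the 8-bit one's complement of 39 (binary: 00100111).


Original: 00100111
Invert all bits:
  bit 0: 0 → 1
  bit 1: 0 → 1
  bit 2: 1 → 0
  bit 3: 0 → 1
  bit 4: 0 → 1
  bit 5: 1 → 0
  bit 6: 1 → 0
  bit 7: 1 → 0
= 11011000


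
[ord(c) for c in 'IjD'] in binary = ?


String: 'IjD'  (3 characters)
Per-character ASCII lookup:
  'I': uppercase starts at 65: 'I' = 65 + 8 = 73 → 1001001
  'j': lowercase starts at 97: 'j' = 97 + 9 = 106 → 1101010
  'D': uppercase starts at 65: 'D' = 65 + 3 = 68 → 1000100
= 1001001 1101010 1000100


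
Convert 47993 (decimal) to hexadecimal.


Divide by 16 repeatedly:
47993 ÷ 16 = 2999 remainder 9 (9)
2999 ÷ 16 = 187 remainder 7 (7)
187 ÷ 16 = 11 remainder 11 (B)
11 ÷ 16 = 0 remainder 11 (B)
Reading remainders bottom-up:
= 0xBB79


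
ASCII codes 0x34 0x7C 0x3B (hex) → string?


Codes (hex): 0x34 0x7C 0x3B
Per-code ASCII lookup:
  0x34 = 52  (range 48-57: digits, 52 - 48 = 4) → '4'
  0x7C = 124  (special character) → '|'
  0x3B = 59  (special character) → ';'
= '4|;'


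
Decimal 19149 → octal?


Divide by 8 repeatedly:
19149 ÷ 8 = 2393 remainder 5
2393 ÷ 8 = 299 remainder 1
299 ÷ 8 = 37 remainder 3
37 ÷ 8 = 4 remainder 5
4 ÷ 8 = 0 remainder 4
Reading remainders bottom-up:
= 0o45315


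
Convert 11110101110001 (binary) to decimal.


Positional values:
Bit 0: 1 × 2^0 = 1
Bit 4: 1 × 2^4 = 16
Bit 5: 1 × 2^5 = 32
Bit 6: 1 × 2^6 = 64
Bit 8: 1 × 2^8 = 256
Bit 10: 1 × 2^10 = 1024
Bit 11: 1 × 2^11 = 2048
Bit 12: 1 × 2^12 = 4096
Bit 13: 1 × 2^13 = 8192
Sum = 1 + 16 + 32 + 64 + 256 + 1024 + 2048 + 4096 + 8192
= 15729


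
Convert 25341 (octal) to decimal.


Positional values:
Position 0: 1 × 8^0 = 1
Position 1: 4 × 8^1 = 32
Position 2: 3 × 8^2 = 192
Position 3: 5 × 8^3 = 2560
Position 4: 2 × 8^4 = 8192
Sum = 1 + 32 + 192 + 2560 + 8192
= 10977


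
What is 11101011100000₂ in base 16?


Group into 4-bit nibbles: 0011101011100000
  0011 = 3
  1010 = A
  1110 = E
  0000 = 0
= 0x3AE0


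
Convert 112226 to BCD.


Each digit → 4-bit binary:
  1 → 0001
  1 → 0001
  2 → 0010
  2 → 0010
  2 → 0010
  6 → 0110
= 0001 0001 0010 0010 0010 0110


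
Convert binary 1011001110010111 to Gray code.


Binary: 1011001110010111
Gray code: G = B XOR (B >> 1)
B >> 1 = 0101100111001011
1011001110010111 XOR 0101100111001011:
  1 XOR 0 = 1
  0 XOR 1 = 1
  1 XOR 0 = 1
  1 XOR 1 = 0
  0 XOR 1 = 1
  0 XOR 0 = 0
  1 XOR 0 = 1
  1 XOR 1 = 0
  1 XOR 1 = 0
  0 XOR 1 = 1
  0 XOR 0 = 0
  1 XOR 0 = 1
  0 XOR 1 = 1
  1 XOR 0 = 1
  1 XOR 1 = 0
  1 XOR 1 = 0
= 1110101001011100


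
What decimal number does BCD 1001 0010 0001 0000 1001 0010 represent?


Each 4-bit group → digit:
  1001 → 9
  0010 → 2
  0001 → 1
  0000 → 0
  1001 → 9
  0010 → 2
= 921092


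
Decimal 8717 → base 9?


Divide by 9 repeatedly:
8717 ÷ 9 = 968 remainder 5
968 ÷ 9 = 107 remainder 5
107 ÷ 9 = 11 remainder 8
11 ÷ 9 = 1 remainder 2
1 ÷ 9 = 0 remainder 1
Reading remainders bottom-up:
= 12855


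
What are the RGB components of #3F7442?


Hex: #3F7442
R = 3F₁₆ = 63
G = 74₁₆ = 116
B = 42₁₆ = 66
= RGB(63, 116, 66)


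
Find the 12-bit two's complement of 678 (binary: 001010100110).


Original: 001010100110
Step 1 - Invert all bits: 110101011001
Step 2 - Add 1: 110101011001 + 1
= 110101011010 (represents -678)


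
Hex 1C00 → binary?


Each hex digit → 4 binary bits:
  1 = 0001
  C = 1100
  0 = 0000
  0 = 0000
Concatenate: 0001 1100 0000 0000
= 0001110000000000


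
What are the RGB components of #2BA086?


Hex: #2BA086
R = 2B₁₆ = 43
G = A0₁₆ = 160
B = 86₁₆ = 134
= RGB(43, 160, 134)


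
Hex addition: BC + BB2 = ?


Align and add column by column (LSB to MSB, each column mod 16 with carry):
  00BC
+ 0BB2
  ----
  col 0: C(12) + 2(2) + 0 (carry in) = 14 → E(14), carry out 0
  col 1: B(11) + B(11) + 0 (carry in) = 22 → 6(6), carry out 1
  col 2: 0(0) + B(11) + 1 (carry in) = 12 → C(12), carry out 0
  col 3: 0(0) + 0(0) + 0 (carry in) = 0 → 0(0), carry out 0
Reading digits MSB→LSB: 0C6E
Strip leading zeros: C6E
= 0xC6E


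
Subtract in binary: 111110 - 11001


Align and subtract column by column (LSB to MSB, borrowing when needed):
  111110
- 011001
  ------
  col 0: (0 - 0 borrow-in) - 1 → borrow from next column: (0+2) - 1 = 1, borrow out 1
  col 1: (1 - 1 borrow-in) - 0 → 0 - 0 = 0, borrow out 0
  col 2: (1 - 0 borrow-in) - 0 → 1 - 0 = 1, borrow out 0
  col 3: (1 - 0 borrow-in) - 1 → 1 - 1 = 0, borrow out 0
  col 4: (1 - 0 borrow-in) - 1 → 1 - 1 = 0, borrow out 0
  col 5: (1 - 0 borrow-in) - 0 → 1 - 0 = 1, borrow out 0
Reading bits MSB→LSB: 100101
Strip leading zeros: 100101
= 100101


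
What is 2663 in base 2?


Divide by 2 repeatedly:
2663 ÷ 2 = 1331 remainder 1
1331 ÷ 2 = 665 remainder 1
665 ÷ 2 = 332 remainder 1
332 ÷ 2 = 166 remainder 0
166 ÷ 2 = 83 remainder 0
83 ÷ 2 = 41 remainder 1
41 ÷ 2 = 20 remainder 1
20 ÷ 2 = 10 remainder 0
10 ÷ 2 = 5 remainder 0
5 ÷ 2 = 2 remainder 1
2 ÷ 2 = 1 remainder 0
1 ÷ 2 = 0 remainder 1
Reading remainders bottom-up:
= 101001100111


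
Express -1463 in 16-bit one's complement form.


Original: 0000010110110111
Invert all bits:
  bit 0: 0 → 1
  bit 1: 0 → 1
  bit 2: 0 → 1
  bit 3: 0 → 1
  bit 4: 0 → 1
  bit 5: 1 → 0
  bit 6: 0 → 1
  bit 7: 1 → 0
  bit 8: 1 → 0
  bit 9: 0 → 1
  bit 10: 1 → 0
  bit 11: 1 → 0
  bit 12: 0 → 1
  bit 13: 1 → 0
  bit 14: 1 → 0
  bit 15: 1 → 0
= 1111101001001000


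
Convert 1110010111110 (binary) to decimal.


Positional values:
Bit 1: 1 × 2^1 = 2
Bit 2: 1 × 2^2 = 4
Bit 3: 1 × 2^3 = 8
Bit 4: 1 × 2^4 = 16
Bit 5: 1 × 2^5 = 32
Bit 7: 1 × 2^7 = 128
Bit 10: 1 × 2^10 = 1024
Bit 11: 1 × 2^11 = 2048
Bit 12: 1 × 2^12 = 4096
Sum = 2 + 4 + 8 + 16 + 32 + 128 + 1024 + 2048 + 4096
= 7358


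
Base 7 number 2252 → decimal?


Positional values (base 7):
  2 × 7^0 = 2 × 1 = 2
  5 × 7^1 = 5 × 7 = 35
  2 × 7^2 = 2 × 49 = 98
  2 × 7^3 = 2 × 343 = 686
Sum = 2 + 35 + 98 + 686
= 821


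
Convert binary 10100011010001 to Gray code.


Binary: 10100011010001
Gray code: G = B XOR (B >> 1)
B >> 1 = 01010001101000
10100011010001 XOR 01010001101000:
  1 XOR 0 = 1
  0 XOR 1 = 1
  1 XOR 0 = 1
  0 XOR 1 = 1
  0 XOR 0 = 0
  0 XOR 0 = 0
  1 XOR 0 = 1
  1 XOR 1 = 0
  0 XOR 1 = 1
  1 XOR 0 = 1
  0 XOR 1 = 1
  0 XOR 0 = 0
  0 XOR 0 = 0
  1 XOR 0 = 1
= 11110010111001


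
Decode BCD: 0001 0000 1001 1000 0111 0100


Each 4-bit group → digit:
  0001 → 1
  0000 → 0
  1001 → 9
  1000 → 8
  0111 → 7
  0100 → 4
= 109874


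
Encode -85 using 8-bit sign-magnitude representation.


Sign bit: 1 (negative)
Magnitude: 85 = 1010101
= 11010101


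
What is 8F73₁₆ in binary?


Each hex digit → 4 binary bits:
  8 = 1000
  F = 1111
  7 = 0111
  3 = 0011
Concatenate: 1000 1111 0111 0011
= 1000111101110011


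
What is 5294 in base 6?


Divide by 6 repeatedly:
5294 ÷ 6 = 882 remainder 2
882 ÷ 6 = 147 remainder 0
147 ÷ 6 = 24 remainder 3
24 ÷ 6 = 4 remainder 0
4 ÷ 6 = 0 remainder 4
Reading remainders bottom-up:
= 40302


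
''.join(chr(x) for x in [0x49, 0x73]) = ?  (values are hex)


Codes (hex): 0x49 0x73
Per-code ASCII lookup:
  0x49 = 73  (range 65-90: uppercase, 73 - 65 = 8) → 'I'
  0x73 = 115  (range 97-122: lowercase, 115 - 97 = 18) → 's'
= 'Is'


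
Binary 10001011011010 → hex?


Group into 4-bit nibbles: 0010001011011010
  0010 = 2
  0010 = 2
  1101 = D
  1010 = A
= 0x22DA


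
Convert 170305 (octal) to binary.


Each octal digit → 3 binary bits:
  1 = 001
  7 = 111
  0 = 000
  3 = 011
  0 = 000
  5 = 101
Concatenate: 001 111 000 011 000 101
= 001111000011000101


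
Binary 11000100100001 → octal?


Group into 3-bit groups: 011000100100001
  011 = 3
  000 = 0
  100 = 4
  100 = 4
  001 = 1
= 0o30441


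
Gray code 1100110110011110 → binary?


Gray code: 1100110110011110
MSB stays the same: 1
Each subsequent bit = prev_binary XOR current_gray:
  B[1] = 1 XOR 1 = 0
  B[2] = 0 XOR 0 = 0
  B[3] = 0 XOR 0 = 0
  B[4] = 0 XOR 1 = 1
  B[5] = 1 XOR 1 = 0
  B[6] = 0 XOR 0 = 0
  B[7] = 0 XOR 1 = 1
  B[8] = 1 XOR 1 = 0
  B[9] = 0 XOR 0 = 0
  B[10] = 0 XOR 0 = 0
  B[11] = 0 XOR 1 = 1
  B[12] = 1 XOR 1 = 0
  B[13] = 0 XOR 1 = 1
  B[14] = 1 XOR 1 = 0
  B[15] = 0 XOR 0 = 0
= 1000100100010100 (35092 decimal)


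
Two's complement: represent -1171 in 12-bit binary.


Original: 010010010011
Step 1 - Invert all bits: 101101101100
Step 2 - Add 1: 101101101100 + 1
= 101101101101 (represents -1171)


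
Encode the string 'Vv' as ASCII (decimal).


String: 'Vv'  (2 characters)
Per-character ASCII lookup:
  'V': uppercase starts at 65: 'V' = 65 + 21 = 86
  'v': lowercase starts at 97: 'v' = 97 + 21 = 118
= 86 118


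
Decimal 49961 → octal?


Divide by 8 repeatedly:
49961 ÷ 8 = 6245 remainder 1
6245 ÷ 8 = 780 remainder 5
780 ÷ 8 = 97 remainder 4
97 ÷ 8 = 12 remainder 1
12 ÷ 8 = 1 remainder 4
1 ÷ 8 = 0 remainder 1
Reading remainders bottom-up:
= 0o141451


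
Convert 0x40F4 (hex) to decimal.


Positional values:
Position 0: 4 × 16^0 = 4 × 1 = 4
Position 1: F × 16^1 = 15 × 16 = 240
Position 2: 0 × 16^2 = 0 × 256 = 0
Position 3: 4 × 16^3 = 4 × 4096 = 16384
Sum = 4 + 240 + 0 + 16384
= 16628


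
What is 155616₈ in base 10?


Positional values:
Position 0: 6 × 8^0 = 6
Position 1: 1 × 8^1 = 8
Position 2: 6 × 8^2 = 384
Position 3: 5 × 8^3 = 2560
Position 4: 5 × 8^4 = 20480
Position 5: 1 × 8^5 = 32768
Sum = 6 + 8 + 384 + 2560 + 20480 + 32768
= 56206


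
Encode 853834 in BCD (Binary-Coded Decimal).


Each digit → 4-bit binary:
  8 → 1000
  5 → 0101
  3 → 0011
  8 → 1000
  3 → 0011
  4 → 0100
= 1000 0101 0011 1000 0011 0100


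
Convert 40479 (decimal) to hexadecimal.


Divide by 16 repeatedly:
40479 ÷ 16 = 2529 remainder 15 (F)
2529 ÷ 16 = 158 remainder 1 (1)
158 ÷ 16 = 9 remainder 14 (E)
9 ÷ 16 = 0 remainder 9 (9)
Reading remainders bottom-up:
= 0x9E1F


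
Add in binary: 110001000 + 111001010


Align and add column by column (LSB to MSB, carry propagating):
  0110001000
+ 0111001010
  ----------
  col 0: 0 + 0 + 0 (carry in) = 0 → bit 0, carry out 0
  col 1: 0 + 1 + 0 (carry in) = 1 → bit 1, carry out 0
  col 2: 0 + 0 + 0 (carry in) = 0 → bit 0, carry out 0
  col 3: 1 + 1 + 0 (carry in) = 2 → bit 0, carry out 1
  col 4: 0 + 0 + 1 (carry in) = 1 → bit 1, carry out 0
  col 5: 0 + 0 + 0 (carry in) = 0 → bit 0, carry out 0
  col 6: 0 + 1 + 0 (carry in) = 1 → bit 1, carry out 0
  col 7: 1 + 1 + 0 (carry in) = 2 → bit 0, carry out 1
  col 8: 1 + 1 + 1 (carry in) = 3 → bit 1, carry out 1
  col 9: 0 + 0 + 1 (carry in) = 1 → bit 1, carry out 0
Reading bits MSB→LSB: 1101010010
Strip leading zeros: 1101010010
= 1101010010


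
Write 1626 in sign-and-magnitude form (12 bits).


Sign bit: 0 (positive)
Magnitude: 1626 = 11001011010
= 011001011010


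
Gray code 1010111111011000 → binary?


Gray code: 1010111111011000
MSB stays the same: 1
Each subsequent bit = prev_binary XOR current_gray:
  B[1] = 1 XOR 0 = 1
  B[2] = 1 XOR 1 = 0
  B[3] = 0 XOR 0 = 0
  B[4] = 0 XOR 1 = 1
  B[5] = 1 XOR 1 = 0
  B[6] = 0 XOR 1 = 1
  B[7] = 1 XOR 1 = 0
  B[8] = 0 XOR 1 = 1
  B[9] = 1 XOR 1 = 0
  B[10] = 0 XOR 0 = 0
  B[11] = 0 XOR 1 = 1
  B[12] = 1 XOR 1 = 0
  B[13] = 0 XOR 0 = 0
  B[14] = 0 XOR 0 = 0
  B[15] = 0 XOR 0 = 0
= 1100101010010000 (51856 decimal)


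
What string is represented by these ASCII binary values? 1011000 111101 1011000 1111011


Codes (binary): 1011000 111101 1011000 1111011
Per-code ASCII lookup:
  1011000 = 88  (range 65-90: uppercase, 88 - 65 = 23) → 'X'
  111101 = 61  (special character) → '='
  1011000 = 88  (range 65-90: uppercase, 88 - 65 = 23) → 'X'
  1111011 = 123  (special character) → '{'
= 'X=X{'


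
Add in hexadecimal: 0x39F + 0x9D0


Align and add column by column (LSB to MSB, each column mod 16 with carry):
  039F
+ 09D0
  ----
  col 0: F(15) + 0(0) + 0 (carry in) = 15 → F(15), carry out 0
  col 1: 9(9) + D(13) + 0 (carry in) = 22 → 6(6), carry out 1
  col 2: 3(3) + 9(9) + 1 (carry in) = 13 → D(13), carry out 0
  col 3: 0(0) + 0(0) + 0 (carry in) = 0 → 0(0), carry out 0
Reading digits MSB→LSB: 0D6F
Strip leading zeros: D6F
= 0xD6F


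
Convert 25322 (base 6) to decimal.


Positional values (base 6):
  2 × 6^0 = 2 × 1 = 2
  2 × 6^1 = 2 × 6 = 12
  3 × 6^2 = 3 × 36 = 108
  5 × 6^3 = 5 × 216 = 1080
  2 × 6^4 = 2 × 1296 = 2592
Sum = 2 + 12 + 108 + 1080 + 2592
= 3794


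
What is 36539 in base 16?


Divide by 16 repeatedly:
36539 ÷ 16 = 2283 remainder 11 (B)
2283 ÷ 16 = 142 remainder 11 (B)
142 ÷ 16 = 8 remainder 14 (E)
8 ÷ 16 = 0 remainder 8 (8)
Reading remainders bottom-up:
= 0x8EBB


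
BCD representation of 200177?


Each digit → 4-bit binary:
  2 → 0010
  0 → 0000
  0 → 0000
  1 → 0001
  7 → 0111
  7 → 0111
= 0010 0000 0000 0001 0111 0111


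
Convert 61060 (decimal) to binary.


Divide by 2 repeatedly:
61060 ÷ 2 = 30530 remainder 0
30530 ÷ 2 = 15265 remainder 0
15265 ÷ 2 = 7632 remainder 1
7632 ÷ 2 = 3816 remainder 0
3816 ÷ 2 = 1908 remainder 0
1908 ÷ 2 = 954 remainder 0
954 ÷ 2 = 477 remainder 0
477 ÷ 2 = 238 remainder 1
238 ÷ 2 = 119 remainder 0
119 ÷ 2 = 59 remainder 1
59 ÷ 2 = 29 remainder 1
29 ÷ 2 = 14 remainder 1
14 ÷ 2 = 7 remainder 0
7 ÷ 2 = 3 remainder 1
3 ÷ 2 = 1 remainder 1
1 ÷ 2 = 0 remainder 1
Reading remainders bottom-up:
= 1110111010000100


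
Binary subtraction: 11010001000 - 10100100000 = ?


Align and subtract column by column (LSB to MSB, borrowing when needed):
  11010001000
- 10100100000
  -----------
  col 0: (0 - 0 borrow-in) - 0 → 0 - 0 = 0, borrow out 0
  col 1: (0 - 0 borrow-in) - 0 → 0 - 0 = 0, borrow out 0
  col 2: (0 - 0 borrow-in) - 0 → 0 - 0 = 0, borrow out 0
  col 3: (1 - 0 borrow-in) - 0 → 1 - 0 = 1, borrow out 0
  col 4: (0 - 0 borrow-in) - 0 → 0 - 0 = 0, borrow out 0
  col 5: (0 - 0 borrow-in) - 1 → borrow from next column: (0+2) - 1 = 1, borrow out 1
  col 6: (0 - 1 borrow-in) - 0 → borrow from next column: (-1+2) - 0 = 1, borrow out 1
  col 7: (1 - 1 borrow-in) - 0 → 0 - 0 = 0, borrow out 0
  col 8: (0 - 0 borrow-in) - 1 → borrow from next column: (0+2) - 1 = 1, borrow out 1
  col 9: (1 - 1 borrow-in) - 0 → 0 - 0 = 0, borrow out 0
  col 10: (1 - 0 borrow-in) - 1 → 1 - 1 = 0, borrow out 0
Reading bits MSB→LSB: 00101101000
Strip leading zeros: 101101000
= 101101000


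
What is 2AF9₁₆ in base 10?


Positional values:
Position 0: 9 × 16^0 = 9 × 1 = 9
Position 1: F × 16^1 = 15 × 16 = 240
Position 2: A × 16^2 = 10 × 256 = 2560
Position 3: 2 × 16^3 = 2 × 4096 = 8192
Sum = 9 + 240 + 2560 + 8192
= 11001
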